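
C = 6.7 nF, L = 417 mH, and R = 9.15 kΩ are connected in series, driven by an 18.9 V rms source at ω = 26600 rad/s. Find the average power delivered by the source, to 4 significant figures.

X_L = ωL = 11090 Ω
X_C = 1/(ωC) = 5611 Ω
Net reactance X = X_L − X_C = 5481 Ω
Z = 9150 + j5481 Ω
|Z| = √(9150² + 5481²) = 10670 Ω
∠Z = arctan(5481/9150) = 30.92°
I = V/|Z| = 1.772 mA
P = VI cos φ = 18.9 × 0.001772 × cos(30.92°) = 28.73 mW

28.73 mW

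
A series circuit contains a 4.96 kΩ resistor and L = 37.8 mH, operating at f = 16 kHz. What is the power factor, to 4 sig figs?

0.7938

ω = 2πf = 100500 rad/s
X_L = ωL = 3800 Ω
Z = 4960 + j3800 Ω
|Z| = √(4960² + 3800²) = 6248 Ω
∠Z = arctan(3800/4960) = 37.46°
cos φ = cos(37.46°) = 0.7938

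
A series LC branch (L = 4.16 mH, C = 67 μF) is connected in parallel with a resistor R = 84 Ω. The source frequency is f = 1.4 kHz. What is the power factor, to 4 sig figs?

0.3836

ω = 2πf = 8796 rad/s
X_L = ωL = 36.59 Ω
X_C = 1/(ωC) = 1.697 Ω
Branch 1: Z₁ = R = 84.00 Ω
Branch 2 (series LC): Z₂ = j(X_L − X_C) = j34.90 Ω
Parallel: Z = Z₁Z₂/(Z₁+Z₂), |Z| = 32.23 Ω, ∠Z = 67.44°
cos φ = cos(67.44°) = 0.3836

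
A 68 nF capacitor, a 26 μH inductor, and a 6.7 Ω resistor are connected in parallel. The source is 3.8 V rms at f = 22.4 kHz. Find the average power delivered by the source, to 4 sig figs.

2.155 W

ω = 2πf = 140700 rad/s
X_L = ωL = 3.659 Ω
X_C = 1/(ωC) = 104.5 Ω
Parallel: admittances add. Y = 1/R + 1/(jωL) + jωC
Y = (0.1493 − j0.2637) S
|Y| = 0.3030 S → |Z| = 1/|Y| = 3.300 Ω, ∠Z = −∠Y = 60.49°
I = V/|Z| = 1.151 A
P = VI cos φ = 3.8 × 1.151 × cos(60.49°) = 2.155 W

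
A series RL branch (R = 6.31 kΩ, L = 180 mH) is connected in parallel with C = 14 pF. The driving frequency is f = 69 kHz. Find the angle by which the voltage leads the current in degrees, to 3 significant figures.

81.2°

ω = 2πf = 433500 rad/s
X_L = ωL = 78000 Ω
X_C = 1/(ωC) = 165000 Ω
Branch 1 (R+jX_L): Z₁ = 6310 + j78000 Ω, |Z₁| = 78300 Ω
Branch 2 (−jX_C): Z₂ = −j165000 Ω
Parallel: Z = Z₁Z₂/(Z₁+Z₂), |Z| = 148000 Ω, ∠Z = 81.2°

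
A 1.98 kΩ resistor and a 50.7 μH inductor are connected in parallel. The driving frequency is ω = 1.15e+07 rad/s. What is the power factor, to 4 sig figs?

X_L = ωL = 583.0 Ω
Parallel: admittances add. Y = 1/R + 1/(jωL)
Y = (0.0005051 − j0.001715) S
|Y| = 0.001788 S → |Z| = 1/|Y| = 559.3 Ω, ∠Z = −∠Y = 73.59°
cos φ = cos(73.59°) = 0.2825

0.2825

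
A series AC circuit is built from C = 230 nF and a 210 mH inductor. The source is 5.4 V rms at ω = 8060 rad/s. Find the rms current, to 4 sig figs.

X_L = ωL = 1693 Ω
X_C = 1/(ωC) = 539.4 Ω
Net reactance X = X_L − X_C = 1153 Ω
Z = j1153 Ω
|Z| = √(0² + 1153²) = 1153 Ω
I = V/|Z| = 5.4/1153 = 4.683 mA

4.683 mA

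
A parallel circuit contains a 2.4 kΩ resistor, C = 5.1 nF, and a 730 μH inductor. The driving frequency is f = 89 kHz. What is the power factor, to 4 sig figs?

ω = 2πf = 559200 rad/s
X_L = ωL = 408.2 Ω
X_C = 1/(ωC) = 350.6 Ω
Parallel: admittances add. Y = 1/R + 1/(jωL) + jωC
Y = (0.0004167 + j0.0004023) S
|Y| = 0.0005792 S → |Z| = 1/|Y| = 1727 Ω, ∠Z = −∠Y = -43.99°
cos φ = cos(-43.99°) = 0.7194

0.7194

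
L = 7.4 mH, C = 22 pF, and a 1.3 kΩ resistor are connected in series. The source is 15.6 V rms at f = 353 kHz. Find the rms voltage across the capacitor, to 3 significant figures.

74.6 V

ω = 2πf = 2.218e+06 rad/s
X_L = ωL = 16400 Ω
X_C = 1/(ωC) = 20500 Ω
Net reactance X = X_L − X_C = -4080 Ω
Z = 1300 − j4080 Ω
|Z| = √(1300² + 4080²) = 4280 Ω
I = V/|Z| = 3.64 mA
V_C = I·|Z_C| = 0.00364 × 20500 = 74.6 V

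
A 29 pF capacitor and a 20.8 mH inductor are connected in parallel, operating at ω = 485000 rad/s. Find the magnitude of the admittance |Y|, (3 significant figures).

X_L = ωL = 10100 Ω
X_C = 1/(ωC) = 71100 Ω
Parallel: admittances add. Y = 1/(jωL) + jωC
Y = (0 − j8.51e-05) S
|Y| = 8.51e-05 S → |Z| = 1/|Y| = 11800 Ω, ∠Z = −∠Y = 90.0°

85.1 μS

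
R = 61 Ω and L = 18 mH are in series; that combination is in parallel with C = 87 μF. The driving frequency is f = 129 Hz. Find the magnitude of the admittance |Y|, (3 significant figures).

ω = 2πf = 810.5 rad/s
X_L = ωL = 14.6 Ω
X_C = 1/(ωC) = 14.2 Ω
Branch 1 (R+jX_L): Z₁ = 61.0 + j14.6 Ω, |Z₁| = 62.7 Ω
Branch 2 (−jX_C): Z₂ = −j14.2 Ω
Parallel: Z = Z₁Z₂/(Z₁+Z₂), |Z| = 14.6 Ω, ∠Z = -76.9°
|Y| = 1/|Z| = 68.6 mS

68.6 mS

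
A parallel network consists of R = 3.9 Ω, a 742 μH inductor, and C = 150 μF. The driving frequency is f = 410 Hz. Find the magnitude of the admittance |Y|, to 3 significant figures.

291 mS

ω = 2πf = 2576 rad/s
X_L = ωL = 1.91 Ω
X_C = 1/(ωC) = 2.59 Ω
Parallel: admittances add. Y = 1/R + 1/(jωL) + jωC
Y = (0.256 − j0.137) S
|Y| = 0.291 S → |Z| = 1/|Y| = 3.44 Ω, ∠Z = −∠Y = 28.1°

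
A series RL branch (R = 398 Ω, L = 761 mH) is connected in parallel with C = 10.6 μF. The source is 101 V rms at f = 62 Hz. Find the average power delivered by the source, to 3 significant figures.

ω = 2πf = 389.6 rad/s
X_L = ωL = 296 Ω
X_C = 1/(ωC) = 242 Ω
Branch 1 (R+jX_L): Z₁ = 398 + j296 Ω, |Z₁| = 496 Ω
Branch 2 (−jX_C): Z₂ = −j242 Ω
Parallel: Z = Z₁Z₂/(Z₁+Z₂), |Z| = 299 Ω, ∠Z = -61.1°
I = V/|Z| = 338 mA
P = VI cos φ = 101 × 0.338 × cos(-61.1°) = 16.5 W

16.5 W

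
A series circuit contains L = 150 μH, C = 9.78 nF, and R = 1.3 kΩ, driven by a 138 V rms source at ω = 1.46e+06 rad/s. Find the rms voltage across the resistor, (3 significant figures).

X_L = ωL = 219 Ω
X_C = 1/(ωC) = 70.0 Ω
Net reactance X = X_L − X_C = 149 Ω
Z = 1300 + j149 Ω
|Z| = √(1300² + 149²) = 1310 Ω
I = V/|Z| = 105 mA
V_R = I·|Z_R| = 0.105 × 1300 = 137 V

137 V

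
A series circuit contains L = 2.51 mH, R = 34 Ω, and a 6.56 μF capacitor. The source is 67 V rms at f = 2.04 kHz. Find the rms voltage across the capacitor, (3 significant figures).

ω = 2πf = 12820 rad/s
X_L = ωL = 32.2 Ω
X_C = 1/(ωC) = 11.9 Ω
Net reactance X = X_L − X_C = 20.3 Ω
Z = 34.0 + j20.3 Ω
|Z| = √(34.0² + 20.3²) = 39.6 Ω
I = V/|Z| = 1.69 A
V_C = I·|Z_C| = 1.69 × 11.9 = 20.1 V

20.1 V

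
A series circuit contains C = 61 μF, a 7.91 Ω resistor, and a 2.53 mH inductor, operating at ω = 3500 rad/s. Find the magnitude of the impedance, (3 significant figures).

X_L = ωL = 8.86 Ω
X_C = 1/(ωC) = 4.68 Ω
Net reactance X = X_L − X_C = 4.17 Ω
Z = 7.91 + j4.17 Ω
|Z| = √(7.91² + 4.17²) = 8.94 Ω

8.94 Ω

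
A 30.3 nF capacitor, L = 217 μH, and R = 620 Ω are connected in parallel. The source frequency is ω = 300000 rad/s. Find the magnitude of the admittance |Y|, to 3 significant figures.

6.48 mS

X_L = ωL = 65.1 Ω
X_C = 1/(ωC) = 110 Ω
Parallel: admittances add. Y = 1/R + 1/(jωL) + jωC
Y = (0.00161 − j0.00627) S
|Y| = 0.00648 S → |Z| = 1/|Y| = 154 Ω, ∠Z = −∠Y = 75.6°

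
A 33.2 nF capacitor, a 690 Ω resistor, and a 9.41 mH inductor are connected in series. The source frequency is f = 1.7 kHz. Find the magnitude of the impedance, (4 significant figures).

ω = 2πf = 10680 rad/s
X_L = ωL = 100.5 Ω
X_C = 1/(ωC) = 2820 Ω
Net reactance X = X_L − X_C = -2719 Ω
Z = 690.0 − j2719 Ω
|Z| = √(690.0² + 2719²) = 2806 Ω

2806 Ω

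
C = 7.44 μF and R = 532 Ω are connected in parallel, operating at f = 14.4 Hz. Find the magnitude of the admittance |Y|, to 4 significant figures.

1.997 mS

ω = 2πf = 90.48 rad/s
X_C = 1/(ωC) = 1486 Ω
Parallel: admittances add. Y = 1/R + jωC
Y = (0.001880 + j0.0006732) S
|Y| = 0.001997 S → |Z| = 1/|Y| = 500.9 Ω, ∠Z = −∠Y = -19.70°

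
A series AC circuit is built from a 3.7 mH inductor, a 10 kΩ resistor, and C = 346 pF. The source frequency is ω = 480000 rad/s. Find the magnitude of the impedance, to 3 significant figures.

10900 Ω

X_L = ωL = 1780 Ω
X_C = 1/(ωC) = 6020 Ω
Net reactance X = X_L − X_C = -4250 Ω
Z = 10000 − j4250 Ω
|Z| = √(10000² + 4250²) = 10900 Ω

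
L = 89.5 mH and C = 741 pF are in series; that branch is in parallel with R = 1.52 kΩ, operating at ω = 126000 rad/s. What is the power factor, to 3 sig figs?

X_L = ωL = 11300 Ω
X_C = 1/(ωC) = 10700 Ω
Branch 1: Z₁ = R = 1520 Ω
Branch 2 (series LC): Z₂ = j(X_L − X_C) = j566 Ω
Parallel: Z = Z₁Z₂/(Z₁+Z₂), |Z| = 531 Ω, ∠Z = 69.6°
cos φ = cos(69.6°) = 0.349

0.349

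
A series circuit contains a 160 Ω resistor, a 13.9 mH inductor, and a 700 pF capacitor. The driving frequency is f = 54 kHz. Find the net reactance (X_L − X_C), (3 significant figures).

506 Ω

ω = 2πf = 339300 rad/s
X_L = ωL = 4720 Ω
X_C = 1/(ωC) = 4210 Ω
X = 4720 − 4210 = 506 Ω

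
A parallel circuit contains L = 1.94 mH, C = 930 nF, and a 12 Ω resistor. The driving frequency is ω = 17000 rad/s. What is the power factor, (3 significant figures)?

0.985

X_L = ωL = 33.0 Ω
X_C = 1/(ωC) = 63.3 Ω
Parallel: admittances add. Y = 1/R + 1/(jωL) + jωC
Y = (0.0833 − j0.0145) S
|Y| = 0.0846 S → |Z| = 1/|Y| = 11.8 Ω, ∠Z = −∠Y = 9.88°
cos φ = cos(9.88°) = 0.985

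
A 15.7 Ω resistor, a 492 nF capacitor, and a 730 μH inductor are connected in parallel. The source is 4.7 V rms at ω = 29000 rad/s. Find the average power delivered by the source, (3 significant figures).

1.41 W

X_L = ωL = 21.2 Ω
X_C = 1/(ωC) = 70.1 Ω
Parallel: admittances add. Y = 1/R + 1/(jωL) + jωC
Y = (0.0637 − j0.0330) S
|Y| = 0.0717 S → |Z| = 1/|Y| = 13.9 Ω, ∠Z = −∠Y = 27.4°
I = V/|Z| = 337 mA
P = VI cos φ = 4.7 × 0.337 × cos(27.4°) = 1.41 W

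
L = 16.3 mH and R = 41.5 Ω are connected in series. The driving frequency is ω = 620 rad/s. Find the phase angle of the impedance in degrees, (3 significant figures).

X_L = ωL = 10.1 Ω
Z = 41.5 + j10.1 Ω
|Z| = √(41.5² + 10.1²) = 42.7 Ω
∠Z = arctan(10.1/41.5) = 13.7°

13.7°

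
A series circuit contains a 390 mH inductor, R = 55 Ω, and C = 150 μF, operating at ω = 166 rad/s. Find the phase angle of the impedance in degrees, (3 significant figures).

24.1°

X_L = ωL = 64.7 Ω
X_C = 1/(ωC) = 40.2 Ω
Net reactance X = X_L − X_C = 24.6 Ω
Z = 55.0 + j24.6 Ω
|Z| = √(55.0² + 24.6²) = 60.2 Ω
∠Z = arctan(24.6/55.0) = 24.1°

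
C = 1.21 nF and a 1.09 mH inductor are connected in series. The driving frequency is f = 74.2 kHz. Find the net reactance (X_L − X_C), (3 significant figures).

ω = 2πf = 466200 rad/s
X_L = ωL = 508 Ω
X_C = 1/(ωC) = 1770 Ω
X = 508 − 1770 = -1260 Ω

-1260 Ω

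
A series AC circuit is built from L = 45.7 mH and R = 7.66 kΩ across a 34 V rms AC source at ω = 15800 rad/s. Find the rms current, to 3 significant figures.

X_L = ωL = 722 Ω
Z = 7660 + j722 Ω
|Z| = √(7660² + 722²) = 7690 Ω
I = V/|Z| = 34/7690 = 4.42 mA

4.42 mA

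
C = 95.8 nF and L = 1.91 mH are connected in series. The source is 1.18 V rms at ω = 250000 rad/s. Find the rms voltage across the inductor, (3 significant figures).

1.29 V

X_L = ωL = 478 Ω
X_C = 1/(ωC) = 41.8 Ω
Net reactance X = X_L − X_C = 436 Ω
Z = j436 Ω
|Z| = √(0² + 436²) = 436 Ω
I = V/|Z| = 2.71 mA
V_L = I·|Z_L| = 0.00271 × 478 = 1.29 V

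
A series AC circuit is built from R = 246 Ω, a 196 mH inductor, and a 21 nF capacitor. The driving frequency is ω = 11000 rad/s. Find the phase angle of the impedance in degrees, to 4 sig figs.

-83.54°

X_L = ωL = 2156 Ω
X_C = 1/(ωC) = 4329 Ω
Net reactance X = X_L − X_C = -2173 Ω
Z = 246.0 − j2173 Ω
|Z| = √(246.0² + 2173²) = 2187 Ω
∠Z = arctan(-2173/246.0) = -83.54°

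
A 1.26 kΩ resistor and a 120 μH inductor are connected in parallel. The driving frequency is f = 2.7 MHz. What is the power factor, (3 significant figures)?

ω = 2πf = 1.696e+07 rad/s
X_L = ωL = 2040 Ω
Parallel: admittances add. Y = 1/R + 1/(jωL)
Y = (0.000794 − j0.000491) S
|Y| = 0.000933 S → |Z| = 1/|Y| = 1070 Ω, ∠Z = −∠Y = 31.8°
cos φ = cos(31.8°) = 0.850

0.850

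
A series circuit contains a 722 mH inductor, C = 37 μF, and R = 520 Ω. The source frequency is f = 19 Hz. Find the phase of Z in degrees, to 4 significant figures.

-15.09°

ω = 2πf = 119.4 rad/s
X_L = ωL = 86.19 Ω
X_C = 1/(ωC) = 226.4 Ω
Net reactance X = X_L − X_C = -140.2 Ω
Z = 520.0 − j140.2 Ω
|Z| = √(520.0² + 140.2²) = 538.6 Ω
∠Z = arctan(-140.2/520.0) = -15.09°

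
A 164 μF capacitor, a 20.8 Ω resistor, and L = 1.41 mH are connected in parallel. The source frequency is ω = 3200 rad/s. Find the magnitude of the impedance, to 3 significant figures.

3.26 Ω

X_L = ωL = 4.51 Ω
X_C = 1/(ωC) = 1.91 Ω
Parallel: admittances add. Y = 1/R + 1/(jωL) + jωC
Y = (0.0481 + j0.303) S
|Y| = 0.307 S → |Z| = 1/|Y| = 3.26 Ω, ∠Z = −∠Y = -81.0°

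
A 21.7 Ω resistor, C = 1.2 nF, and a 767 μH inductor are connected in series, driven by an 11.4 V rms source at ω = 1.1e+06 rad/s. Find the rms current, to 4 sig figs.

128.4 mA

X_L = ωL = 843.7 Ω
X_C = 1/(ωC) = 757.6 Ω
Net reactance X = X_L − X_C = 86.12 Ω
Z = 21.70 + j86.12 Ω
|Z| = √(21.70² + 86.12²) = 88.82 Ω
I = V/|Z| = 11.4/88.82 = 128.4 mA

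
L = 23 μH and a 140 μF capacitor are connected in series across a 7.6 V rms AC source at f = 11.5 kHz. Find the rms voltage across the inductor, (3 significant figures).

ω = 2πf = 72260 rad/s
X_L = ωL = 1.66 Ω
X_C = 1/(ωC) = 0.0989 Ω
Net reactance X = X_L − X_C = 1.56 Ω
Z = j1.56 Ω
|Z| = √(0² + 1.56²) = 1.56 Ω
I = V/|Z| = 4.86 A
V_L = I·|Z_L| = 4.86 × 1.66 = 8.08 V

8.08 V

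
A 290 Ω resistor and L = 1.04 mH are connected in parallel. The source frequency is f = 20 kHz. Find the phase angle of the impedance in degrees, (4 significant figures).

65.74°

ω = 2πf = 125700 rad/s
X_L = ωL = 130.7 Ω
Parallel: admittances add. Y = 1/R + 1/(jωL)
Y = (0.003448 − j0.007652) S
|Y| = 0.008393 S → |Z| = 1/|Y| = 119.1 Ω, ∠Z = −∠Y = 65.74°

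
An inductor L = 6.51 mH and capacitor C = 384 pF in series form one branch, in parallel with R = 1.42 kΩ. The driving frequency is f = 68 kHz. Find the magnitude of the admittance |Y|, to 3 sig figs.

ω = 2πf = 427300 rad/s
X_L = ωL = 2780 Ω
X_C = 1/(ωC) = 6100 Ω
Branch 1: Z₁ = R = 1420 Ω
Branch 2 (series LC): Z₂ = j(X_L − X_C) = −j3310 Ω
Parallel: Z = Z₁Z₂/(Z₁+Z₂), |Z| = 1310 Ω, ∠Z = -23.2°
|Y| = 1/|Z| = 766 μS

766 μS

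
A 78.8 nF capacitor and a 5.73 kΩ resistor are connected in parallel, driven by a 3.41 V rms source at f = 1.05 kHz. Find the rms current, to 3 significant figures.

1.87 mA

ω = 2πf = 6597 rad/s
X_C = 1/(ωC) = 1920 Ω
Parallel: admittances add. Y = 1/R + jωC
Y = (0.000175 + j0.000520) S
|Y| = 0.000548 S → |Z| = 1/|Y| = 1820 Ω, ∠Z = −∠Y = -71.4°
I = V/|Z| = 3.41/1820 = 1.87 mA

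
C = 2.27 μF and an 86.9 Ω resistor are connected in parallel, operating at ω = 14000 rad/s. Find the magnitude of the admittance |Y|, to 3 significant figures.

X_C = 1/(ωC) = 31.5 Ω
Parallel: admittances add. Y = 1/R + jωC
Y = (0.0115 + j0.0318) S
|Y| = 0.0338 S → |Z| = 1/|Y| = 29.6 Ω, ∠Z = −∠Y = -70.1°

33.8 mS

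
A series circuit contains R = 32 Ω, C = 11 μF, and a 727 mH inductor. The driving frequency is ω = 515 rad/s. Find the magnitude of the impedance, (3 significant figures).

200 Ω

X_L = ωL = 374 Ω
X_C = 1/(ωC) = 177 Ω
Net reactance X = X_L − X_C = 198 Ω
Z = 32.0 + j198 Ω
|Z| = √(32.0² + 198²) = 200 Ω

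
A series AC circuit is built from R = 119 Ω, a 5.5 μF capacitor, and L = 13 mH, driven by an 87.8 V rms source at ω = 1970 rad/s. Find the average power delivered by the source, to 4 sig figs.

X_L = ωL = 25.61 Ω
X_C = 1/(ωC) = 92.29 Ω
Net reactance X = X_L − X_C = -66.68 Ω
Z = 119.0 − j66.68 Ω
|Z| = √(119.0² + 66.68²) = 136.4 Ω
∠Z = arctan(-66.68/119.0) = -29.26°
I = V/|Z| = 643.6 mA
P = VI cos φ = 87.8 × 0.6436 × cos(-29.26°) = 49.30 W

49.30 W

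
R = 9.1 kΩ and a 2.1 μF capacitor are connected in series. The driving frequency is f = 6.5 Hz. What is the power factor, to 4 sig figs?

0.6153

ω = 2πf = 40.84 rad/s
X_C = 1/(ωC) = 11660 Ω
Z = 9100 − j11660 Ω
|Z| = √(9100² + 11660²) = 14790 Ω
∠Z = arctan(-11660/9100) = -52.03°
cos φ = cos(-52.03°) = 0.6153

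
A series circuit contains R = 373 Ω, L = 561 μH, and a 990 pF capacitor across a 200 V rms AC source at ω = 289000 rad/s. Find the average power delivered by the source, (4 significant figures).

1.326 W

X_L = ωL = 162.1 Ω
X_C = 1/(ωC) = 3495 Ω
Net reactance X = X_L − X_C = -3333 Ω
Z = 373.0 − j3333 Ω
|Z| = √(373.0² + 3333²) = 3354 Ω
∠Z = arctan(-3333/373.0) = -83.61°
I = V/|Z| = 59.63 mA
P = VI cos φ = 200 × 0.05963 × cos(-83.61°) = 1.326 W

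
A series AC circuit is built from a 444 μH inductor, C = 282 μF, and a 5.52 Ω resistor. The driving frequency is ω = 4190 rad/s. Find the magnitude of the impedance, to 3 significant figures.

X_L = ωL = 1.86 Ω
X_C = 1/(ωC) = 0.846 Ω
Net reactance X = X_L − X_C = 1.01 Ω
Z = 5.52 + j1.01 Ω
|Z| = √(5.52² + 1.01²) = 5.61 Ω

5.61 Ω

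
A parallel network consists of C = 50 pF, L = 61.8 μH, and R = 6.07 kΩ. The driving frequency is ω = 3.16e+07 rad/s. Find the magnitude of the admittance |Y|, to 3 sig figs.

1.08 mS

X_L = ωL = 1950 Ω
X_C = 1/(ωC) = 633 Ω
Parallel: admittances add. Y = 1/R + 1/(jωL) + jωC
Y = (0.000165 + j0.00107) S
|Y| = 0.00108 S → |Z| = 1/|Y| = 925 Ω, ∠Z = −∠Y = -81.2°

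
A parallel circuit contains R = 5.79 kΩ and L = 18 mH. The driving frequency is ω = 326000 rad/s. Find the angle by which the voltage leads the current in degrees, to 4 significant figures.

44.62°

X_L = ωL = 5868 Ω
Parallel: admittances add. Y = 1/R + 1/(jωL)
Y = (0.0001727 − j0.0001704) S
|Y| = 0.0002426 S → |Z| = 1/|Y| = 4121 Ω, ∠Z = −∠Y = 44.62°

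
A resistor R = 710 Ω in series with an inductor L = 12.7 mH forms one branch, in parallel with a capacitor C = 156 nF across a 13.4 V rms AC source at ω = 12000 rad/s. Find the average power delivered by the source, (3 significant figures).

X_L = ωL = 152 Ω
X_C = 1/(ωC) = 534 Ω
Branch 1 (R+jX_L): Z₁ = 710 + j152 Ω, |Z₁| = 726 Ω
Branch 2 (−jX_C): Z₂ = −j534 Ω
Parallel: Z = Z₁Z₂/(Z₁+Z₂), |Z| = 481 Ω, ∠Z = -49.6°
I = V/|Z| = 27.8 mA
P = VI cos φ = 13.4 × 0.0278 × cos(-49.6°) = 242 mW

242 mW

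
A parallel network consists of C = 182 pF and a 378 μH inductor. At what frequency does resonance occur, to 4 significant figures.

ω₀ = 1/√(LC) = 1/√(0.000378 × 1.82e-10) = 3.813e+06 rad/s
f₀ = ω₀/(2π) = 606.8 kHz

606.8 kHz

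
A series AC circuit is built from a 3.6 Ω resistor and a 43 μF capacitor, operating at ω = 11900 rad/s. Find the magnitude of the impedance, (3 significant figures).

X_C = 1/(ωC) = 1.95 Ω
Z = 3.60 − j1.95 Ω
|Z| = √(3.60² + 1.95²) = 4.10 Ω

4.10 Ω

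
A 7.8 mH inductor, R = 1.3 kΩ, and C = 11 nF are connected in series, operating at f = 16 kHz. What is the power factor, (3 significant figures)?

0.996

ω = 2πf = 100500 rad/s
X_L = ωL = 784 Ω
X_C = 1/(ωC) = 904 Ω
Net reactance X = X_L − X_C = -120 Ω
Z = 1300 − j120 Ω
|Z| = √(1300² + 120²) = 1310 Ω
∠Z = arctan(-120/1300) = -5.28°
cos φ = cos(-5.28°) = 0.996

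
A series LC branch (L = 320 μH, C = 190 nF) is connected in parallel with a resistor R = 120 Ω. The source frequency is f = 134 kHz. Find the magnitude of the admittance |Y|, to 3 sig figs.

ω = 2πf = 841900 rad/s
X_L = ωL = 269 Ω
X_C = 1/(ωC) = 6.25 Ω
Branch 1: Z₁ = R = 120 Ω
Branch 2 (series LC): Z₂ = j(X_L − X_C) = j263 Ω
Parallel: Z = Z₁Z₂/(Z₁+Z₂), |Z| = 109 Ω, ∠Z = 24.5°
|Y| = 1/|Z| = 9.16 mS

9.16 mS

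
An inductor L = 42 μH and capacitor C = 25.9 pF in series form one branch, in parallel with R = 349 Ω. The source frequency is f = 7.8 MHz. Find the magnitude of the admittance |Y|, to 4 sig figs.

2.971 mS

ω = 2πf = 4.901e+07 rad/s
X_L = ωL = 2058 Ω
X_C = 1/(ωC) = 787.8 Ω
Branch 1: Z₁ = R = 349.0 Ω
Branch 2 (series LC): Z₂ = j(X_L − X_C) = j1271 Ω
Parallel: Z = Z₁Z₂/(Z₁+Z₂), |Z| = 336.5 Ω, ∠Z = 15.36°
|Y| = 1/|Z| = 2.971 mS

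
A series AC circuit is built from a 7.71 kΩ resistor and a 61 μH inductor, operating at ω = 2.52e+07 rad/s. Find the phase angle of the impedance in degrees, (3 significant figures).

X_L = ωL = 1540 Ω
Z = 7710 + j1540 Ω
|Z| = √(7710² + 1540²) = 7860 Ω
∠Z = arctan(1540/7710) = 11.3°

11.3°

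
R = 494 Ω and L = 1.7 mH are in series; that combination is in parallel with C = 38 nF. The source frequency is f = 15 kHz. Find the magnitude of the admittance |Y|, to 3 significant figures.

ω = 2πf = 94250 rad/s
X_L = ωL = 160 Ω
X_C = 1/(ωC) = 279 Ω
Branch 1 (R+jX_L): Z₁ = 494 + j160 Ω, |Z₁| = 519 Ω
Branch 2 (−jX_C): Z₂ = −j279 Ω
Parallel: Z = Z₁Z₂/(Z₁+Z₂), |Z| = 285 Ω, ∠Z = -58.5°
|Y| = 1/|Z| = 3.50 mS

3.50 mS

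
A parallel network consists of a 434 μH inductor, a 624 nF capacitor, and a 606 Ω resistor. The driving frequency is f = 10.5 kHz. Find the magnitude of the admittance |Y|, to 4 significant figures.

6.456 mS

ω = 2πf = 65970 rad/s
X_L = ωL = 28.63 Ω
X_C = 1/(ωC) = 24.29 Ω
Parallel: admittances add. Y = 1/R + 1/(jωL) + jωC
Y = (0.001650 + j0.006242) S
|Y| = 0.006456 S → |Z| = 1/|Y| = 154.9 Ω, ∠Z = −∠Y = -75.19°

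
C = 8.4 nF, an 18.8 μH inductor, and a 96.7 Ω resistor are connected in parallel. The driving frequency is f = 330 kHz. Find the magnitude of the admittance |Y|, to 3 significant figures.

13.2 mS

ω = 2πf = 2.073e+06 rad/s
X_L = ωL = 39.0 Ω
X_C = 1/(ωC) = 57.4 Ω
Parallel: admittances add. Y = 1/R + 1/(jωL) + jωC
Y = (0.0103 − j0.00824) S
|Y| = 0.0132 S → |Z| = 1/|Y| = 75.6 Ω, ∠Z = −∠Y = 38.5°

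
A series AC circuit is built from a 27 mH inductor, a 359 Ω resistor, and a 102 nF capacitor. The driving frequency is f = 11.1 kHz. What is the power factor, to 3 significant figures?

0.202

ω = 2πf = 69740 rad/s
X_L = ωL = 1880 Ω
X_C = 1/(ωC) = 141 Ω
Net reactance X = X_L − X_C = 1740 Ω
Z = 359 + j1740 Ω
|Z| = √(359² + 1740²) = 1780 Ω
∠Z = arctan(1740/359) = 78.4°
cos φ = cos(78.4°) = 0.202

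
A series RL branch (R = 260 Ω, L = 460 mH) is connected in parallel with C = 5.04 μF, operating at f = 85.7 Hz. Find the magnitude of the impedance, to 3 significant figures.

462 Ω

ω = 2πf = 538.5 rad/s
X_L = ωL = 248 Ω
X_C = 1/(ωC) = 368 Ω
Branch 1 (R+jX_L): Z₁ = 260 + j248 Ω, |Z₁| = 359 Ω
Branch 2 (−jX_C): Z₂ = −j368 Ω
Parallel: Z = Z₁Z₂/(Z₁+Z₂), |Z| = 462 Ω, ∠Z = -21.5°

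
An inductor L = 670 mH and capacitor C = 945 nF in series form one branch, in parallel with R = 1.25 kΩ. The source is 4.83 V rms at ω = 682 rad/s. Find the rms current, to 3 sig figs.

X_L = ωL = 457 Ω
X_C = 1/(ωC) = 1550 Ω
Branch 1: Z₁ = R = 1250 Ω
Branch 2 (series LC): Z₂ = j(X_L − X_C) = −j1090 Ω
Parallel: Z = Z₁Z₂/(Z₁+Z₂), |Z| = 824 Ω, ∠Z = -48.8°
I = V/|Z| = 4.83/824 = 5.87 mA

5.87 mA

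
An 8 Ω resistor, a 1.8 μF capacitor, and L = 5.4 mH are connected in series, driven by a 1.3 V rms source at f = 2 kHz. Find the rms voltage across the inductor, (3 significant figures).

3.53 V

ω = 2πf = 12570 rad/s
X_L = ωL = 67.9 Ω
X_C = 1/(ωC) = 44.2 Ω
Net reactance X = X_L − X_C = 23.6 Ω
Z = 8.00 + j23.6 Ω
|Z| = √(8.00² + 23.6²) = 25.0 Ω
I = V/|Z| = 52.1 mA
V_L = I·|Z_L| = 0.0521 × 67.9 = 3.53 V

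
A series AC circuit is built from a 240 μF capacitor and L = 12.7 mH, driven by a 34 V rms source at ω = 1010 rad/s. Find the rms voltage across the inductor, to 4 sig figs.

50.12 V

X_L = ωL = 12.83 Ω
X_C = 1/(ωC) = 4.125 Ω
Net reactance X = X_L − X_C = 8.702 Ω
Z = j8.702 Ω
|Z| = √(0² + 8.702²) = 8.702 Ω
I = V/|Z| = 3.907 A
V_L = I·|Z_L| = 3.907 × 12.83 = 50.12 V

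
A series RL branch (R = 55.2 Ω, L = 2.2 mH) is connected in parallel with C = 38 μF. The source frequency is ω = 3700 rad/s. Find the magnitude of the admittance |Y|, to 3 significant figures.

139 mS

X_L = ωL = 8.14 Ω
X_C = 1/(ωC) = 7.11 Ω
Branch 1 (R+jX_L): Z₁ = 55.2 + j8.14 Ω, |Z₁| = 55.8 Ω
Branch 2 (−jX_C): Z₂ = −j7.11 Ω
Parallel: Z = Z₁Z₂/(Z₁+Z₂), |Z| = 7.19 Ω, ∠Z = -82.7°
|Y| = 1/|Z| = 139 mS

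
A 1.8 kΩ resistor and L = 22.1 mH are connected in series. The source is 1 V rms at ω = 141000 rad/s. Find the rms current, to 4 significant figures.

277.9 μA

X_L = ωL = 3116 Ω
Z = 1800 + j3116 Ω
|Z| = √(1800² + 3116²) = 3599 Ω
I = V/|Z| = 1/3599 = 277.9 μA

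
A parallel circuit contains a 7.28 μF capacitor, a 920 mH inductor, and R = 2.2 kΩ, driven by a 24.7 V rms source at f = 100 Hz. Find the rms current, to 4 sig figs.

71.14 mA

ω = 2πf = 628.3 rad/s
X_L = ωL = 578.1 Ω
X_C = 1/(ωC) = 218.6 Ω
Parallel: admittances add. Y = 1/R + 1/(jωL) + jωC
Y = (0.0004545 + j0.002844) S
|Y| = 0.002880 S → |Z| = 1/|Y| = 347.2 Ω, ∠Z = −∠Y = -80.92°
I = V/|Z| = 24.7/347.2 = 71.14 mA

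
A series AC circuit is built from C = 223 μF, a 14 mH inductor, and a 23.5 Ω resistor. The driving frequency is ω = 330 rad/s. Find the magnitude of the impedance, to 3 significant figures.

X_L = ωL = 4.62 Ω
X_C = 1/(ωC) = 13.6 Ω
Net reactance X = X_L − X_C = -8.97 Ω
Z = 23.5 − j8.97 Ω
|Z| = √(23.5² + 8.97²) = 25.2 Ω

25.2 Ω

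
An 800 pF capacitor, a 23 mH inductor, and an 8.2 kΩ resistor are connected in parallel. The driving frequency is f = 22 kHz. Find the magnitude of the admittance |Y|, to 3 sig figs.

238 μS

ω = 2πf = 138200 rad/s
X_L = ωL = 3180 Ω
X_C = 1/(ωC) = 9040 Ω
Parallel: admittances add. Y = 1/R + 1/(jωL) + jωC
Y = (0.000122 − j0.000204) S
|Y| = 0.000238 S → |Z| = 1/|Y| = 4210 Ω, ∠Z = −∠Y = 59.1°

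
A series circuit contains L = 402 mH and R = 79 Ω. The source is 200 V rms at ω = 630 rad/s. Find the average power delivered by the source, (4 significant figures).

X_L = ωL = 253.3 Ω
Z = 79.00 + j253.3 Ω
|Z| = √(79.00² + 253.3²) = 265.3 Ω
∠Z = arctan(253.3/79.00) = 72.68°
I = V/|Z| = 753.9 mA
P = VI cos φ = 200 × 0.7539 × cos(72.68°) = 44.90 W

44.90 W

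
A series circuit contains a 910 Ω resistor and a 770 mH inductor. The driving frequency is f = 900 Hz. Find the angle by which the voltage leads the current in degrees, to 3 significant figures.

ω = 2πf = 5655 rad/s
X_L = ωL = 4350 Ω
Z = 910 + j4350 Ω
|Z| = √(910² + 4350²) = 4450 Ω
∠Z = arctan(4350/910) = 78.2°

78.2°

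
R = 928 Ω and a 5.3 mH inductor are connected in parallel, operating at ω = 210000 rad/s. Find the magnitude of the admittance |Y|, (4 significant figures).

1.403 mS

X_L = ωL = 1113 Ω
Parallel: admittances add. Y = 1/R + 1/(jωL)
Y = (0.001078 − j0.0008985) S
|Y| = 0.001403 S → |Z| = 1/|Y| = 712.8 Ω, ∠Z = −∠Y = 39.82°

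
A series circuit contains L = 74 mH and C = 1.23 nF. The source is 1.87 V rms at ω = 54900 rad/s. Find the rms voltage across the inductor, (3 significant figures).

0.707 V

X_L = ωL = 4060 Ω
X_C = 1/(ωC) = 14800 Ω
Net reactance X = X_L − X_C = -10700 Ω
Z = − j10700 Ω
|Z| = √(0² + 10700²) = 10700 Ω
I = V/|Z| = 174 μA
V_L = I·|Z_L| = 0.000174 × 4060 = 0.707 V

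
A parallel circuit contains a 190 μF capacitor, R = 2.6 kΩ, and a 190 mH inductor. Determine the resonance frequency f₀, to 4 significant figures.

ω₀ = 1/√(LC) = 1/√(0.19 × 0.00019) = 166.4 rad/s
f₀ = ω₀/(2π) = 26.49 Hz

26.49 Hz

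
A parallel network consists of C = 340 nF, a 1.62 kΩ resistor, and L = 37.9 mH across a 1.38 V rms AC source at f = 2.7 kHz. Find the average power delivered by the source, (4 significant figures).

ω = 2πf = 16960 rad/s
X_L = ωL = 643.0 Ω
X_C = 1/(ωC) = 173.4 Ω
Parallel: admittances add. Y = 1/R + 1/(jωL) + jωC
Y = (0.0006173 + j0.004213) S
|Y| = 0.004258 S → |Z| = 1/|Y| = 234.9 Ω, ∠Z = −∠Y = -81.66°
I = V/|Z| = 5.876 mA
P = VI cos φ = 1.38 × 0.005876 × cos(-81.66°) = 1.176 mW

1.176 mW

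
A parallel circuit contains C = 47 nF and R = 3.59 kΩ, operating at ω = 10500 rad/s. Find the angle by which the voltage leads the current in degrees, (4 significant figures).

-60.56°

X_C = 1/(ωC) = 2026 Ω
Parallel: admittances add. Y = 1/R + jωC
Y = (0.0002786 + j0.0004935) S
|Y| = 0.0005667 S → |Z| = 1/|Y| = 1765 Ω, ∠Z = −∠Y = -60.56°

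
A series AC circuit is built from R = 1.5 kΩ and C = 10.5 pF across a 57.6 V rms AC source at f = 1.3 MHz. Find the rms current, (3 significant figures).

ω = 2πf = 8.168e+06 rad/s
X_C = 1/(ωC) = 11700 Ω
Z = 1500 − j11700 Ω
|Z| = √(1500² + 11700²) = 11800 Ω
I = V/|Z| = 57.6/11800 = 4.90 mA

4.90 mA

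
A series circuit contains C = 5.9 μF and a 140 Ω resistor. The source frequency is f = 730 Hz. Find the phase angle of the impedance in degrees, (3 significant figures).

ω = 2πf = 4587 rad/s
X_C = 1/(ωC) = 37.0 Ω
Z = 140 − j37.0 Ω
|Z| = √(140² + 37.0²) = 145 Ω
∠Z = arctan(-37.0/140) = -14.8°

-14.8°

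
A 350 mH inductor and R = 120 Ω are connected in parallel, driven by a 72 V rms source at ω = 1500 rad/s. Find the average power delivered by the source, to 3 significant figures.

43.2 W

X_L = ωL = 525 Ω
Parallel: admittances add. Y = 1/R + 1/(jωL)
Y = (0.00833 − j0.00190) S
|Y| = 0.00855 S → |Z| = 1/|Y| = 117 Ω, ∠Z = −∠Y = 12.9°
I = V/|Z| = 615 mA
P = VI cos φ = 72 × 0.615 × cos(12.9°) = 43.2 W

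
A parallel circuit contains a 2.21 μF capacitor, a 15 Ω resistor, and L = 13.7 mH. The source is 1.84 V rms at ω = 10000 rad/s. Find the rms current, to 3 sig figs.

X_L = ωL = 137 Ω
X_C = 1/(ωC) = 45.2 Ω
Parallel: admittances add. Y = 1/R + 1/(jωL) + jωC
Y = (0.0667 + j0.0148) S
|Y| = 0.0683 S → |Z| = 1/|Y| = 14.6 Ω, ∠Z = −∠Y = -12.5°
I = V/|Z| = 1.84/14.6 = 126 mA

126 mA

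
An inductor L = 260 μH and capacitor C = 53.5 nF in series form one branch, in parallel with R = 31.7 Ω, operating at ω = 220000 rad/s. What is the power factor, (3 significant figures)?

0.659

X_L = ωL = 57.2 Ω
X_C = 1/(ωC) = 85.0 Ω
Branch 1: Z₁ = R = 31.7 Ω
Branch 2 (series LC): Z₂ = j(X_L − X_C) = −j27.8 Ω
Parallel: Z = Z₁Z₂/(Z₁+Z₂), |Z| = 20.9 Ω, ∠Z = -48.8°
cos φ = cos(-48.8°) = 0.659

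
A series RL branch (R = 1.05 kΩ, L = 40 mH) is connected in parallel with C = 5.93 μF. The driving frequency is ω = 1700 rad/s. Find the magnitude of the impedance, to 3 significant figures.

99.4 Ω

X_L = ωL = 68.0 Ω
X_C = 1/(ωC) = 99.2 Ω
Branch 1 (R+jX_L): Z₁ = 1050 + j68.0 Ω, |Z₁| = 1050 Ω
Branch 2 (−jX_C): Z₂ = −j99.2 Ω
Parallel: Z = Z₁Z₂/(Z₁+Z₂), |Z| = 99.4 Ω, ∠Z = -84.6°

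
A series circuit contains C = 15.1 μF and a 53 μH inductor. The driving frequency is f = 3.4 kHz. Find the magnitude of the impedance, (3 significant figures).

ω = 2πf = 21360 rad/s
X_L = ωL = 1.13 Ω
X_C = 1/(ωC) = 3.10 Ω
Net reactance X = X_L − X_C = -1.97 Ω
Z = − j1.97 Ω
|Z| = √(0² + 1.97²) = 1.97 Ω

1.97 Ω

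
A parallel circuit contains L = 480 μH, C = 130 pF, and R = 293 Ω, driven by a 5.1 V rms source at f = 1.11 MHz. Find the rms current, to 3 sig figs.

ω = 2πf = 6.974e+06 rad/s
X_L = ωL = 3350 Ω
X_C = 1/(ωC) = 1100 Ω
Parallel: admittances add. Y = 1/R + 1/(jωL) + jωC
Y = (0.00341 + j0.000608) S
|Y| = 0.00347 S → |Z| = 1/|Y| = 288 Ω, ∠Z = −∠Y = -10.1°
I = V/|Z| = 5.1/288 = 17.7 mA

17.7 mA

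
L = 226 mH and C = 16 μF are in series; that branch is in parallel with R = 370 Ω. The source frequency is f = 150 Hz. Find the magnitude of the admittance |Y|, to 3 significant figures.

ω = 2πf = 942.5 rad/s
X_L = ωL = 213 Ω
X_C = 1/(ωC) = 66.3 Ω
Branch 1: Z₁ = R = 370 Ω
Branch 2 (series LC): Z₂ = j(X_L − X_C) = j147 Ω
Parallel: Z = Z₁Z₂/(Z₁+Z₂), |Z| = 136 Ω, ∠Z = 68.4°
|Y| = 1/|Z| = 7.33 mS

7.33 mS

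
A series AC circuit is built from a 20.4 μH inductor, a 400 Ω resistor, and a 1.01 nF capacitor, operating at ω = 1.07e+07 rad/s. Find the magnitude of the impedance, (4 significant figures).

419.3 Ω

X_L = ωL = 218.3 Ω
X_C = 1/(ωC) = 92.53 Ω
Net reactance X = X_L − X_C = 125.7 Ω
Z = 400.0 + j125.7 Ω
|Z| = √(400.0² + 125.7²) = 419.3 Ω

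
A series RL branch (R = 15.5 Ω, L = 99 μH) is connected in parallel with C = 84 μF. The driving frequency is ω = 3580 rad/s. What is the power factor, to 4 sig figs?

0.2106

X_L = ωL = 0.3544 Ω
X_C = 1/(ωC) = 3.325 Ω
Branch 1 (R+jX_L): Z₁ = 15.50 + j0.3544 Ω, |Z₁| = 15.50 Ω
Branch 2 (−jX_C): Z₂ = −j3.325 Ω
Parallel: Z = Z₁Z₂/(Z₁+Z₂), |Z| = 3.267 Ω, ∠Z = -77.84°
cos φ = cos(-77.84°) = 0.2106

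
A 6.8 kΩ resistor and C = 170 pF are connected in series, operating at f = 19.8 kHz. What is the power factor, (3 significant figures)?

ω = 2πf = 124400 rad/s
X_C = 1/(ωC) = 47300 Ω
Z = 6800 − j47300 Ω
|Z| = √(6800² + 47300²) = 47800 Ω
∠Z = arctan(-47300/6800) = -81.8°
cos φ = cos(-81.8°) = 0.142

0.142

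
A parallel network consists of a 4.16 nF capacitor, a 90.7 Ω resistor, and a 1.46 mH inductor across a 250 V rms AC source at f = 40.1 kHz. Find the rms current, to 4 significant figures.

ω = 2πf = 252000 rad/s
X_L = ωL = 367.9 Ω
X_C = 1/(ωC) = 954.1 Ω
Parallel: admittances add. Y = 1/R + 1/(jωL) + jωC
Y = (0.01103 − j0.001670) S
|Y| = 0.01115 S → |Z| = 1/|Y| = 89.68 Ω, ∠Z = −∠Y = 8.615°
I = V/|Z| = 250/89.68 = 2.788 A

2.788 A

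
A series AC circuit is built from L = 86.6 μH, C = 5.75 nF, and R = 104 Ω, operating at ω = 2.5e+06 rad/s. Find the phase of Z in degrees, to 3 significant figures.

X_L = ωL = 216 Ω
X_C = 1/(ωC) = 69.6 Ω
Net reactance X = X_L − X_C = 147 Ω
Z = 104 + j147 Ω
|Z| = √(104² + 147²) = 180 Ω
∠Z = arctan(147/104) = 54.7°

54.7°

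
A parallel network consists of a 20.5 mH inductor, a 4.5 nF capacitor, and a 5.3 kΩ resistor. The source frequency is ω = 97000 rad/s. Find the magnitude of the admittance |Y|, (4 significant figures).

X_L = ωL = 1988 Ω
X_C = 1/(ωC) = 2291 Ω
Parallel: admittances add. Y = 1/R + 1/(jωL) + jωC
Y = (0.0001887 − j6.639e-05) S
|Y| = 0.0002000 S → |Z| = 1/|Y| = 5000 Ω, ∠Z = −∠Y = 19.39°

200.0 μS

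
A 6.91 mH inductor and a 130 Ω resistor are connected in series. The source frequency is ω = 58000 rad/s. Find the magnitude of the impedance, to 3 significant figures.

X_L = ωL = 401 Ω
Z = 130 + j401 Ω
|Z| = √(130² + 401²) = 421 Ω

421 Ω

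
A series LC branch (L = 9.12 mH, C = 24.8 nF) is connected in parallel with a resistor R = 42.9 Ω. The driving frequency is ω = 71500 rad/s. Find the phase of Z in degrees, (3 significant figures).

X_L = ωL = 652 Ω
X_C = 1/(ωC) = 564 Ω
Branch 1: Z₁ = R = 42.9 Ω
Branch 2 (series LC): Z₂ = j(X_L − X_C) = j88.1 Ω
Parallel: Z = Z₁Z₂/(Z₁+Z₂), |Z| = 38.6 Ω, ∠Z = 26.0°

26.0°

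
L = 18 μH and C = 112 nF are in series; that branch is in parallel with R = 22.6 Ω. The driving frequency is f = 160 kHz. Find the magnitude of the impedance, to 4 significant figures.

8.532 Ω

ω = 2πf = 1.005e+06 rad/s
X_L = ωL = 18.10 Ω
X_C = 1/(ωC) = 8.881 Ω
Branch 1: Z₁ = R = 22.60 Ω
Branch 2 (series LC): Z₂ = j(X_L − X_C) = j9.214 Ω
Parallel: Z = Z₁Z₂/(Z₁+Z₂), |Z| = 8.532 Ω, ∠Z = 67.82°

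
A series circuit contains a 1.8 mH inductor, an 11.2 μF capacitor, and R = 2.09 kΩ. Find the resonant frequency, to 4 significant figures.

ω₀ = 1/√(LC) = 1/√(0.0018 × 1.12e-05) = 7043 rad/s
f₀ = ω₀/(2π) = 1.121 kHz

1.121 kHz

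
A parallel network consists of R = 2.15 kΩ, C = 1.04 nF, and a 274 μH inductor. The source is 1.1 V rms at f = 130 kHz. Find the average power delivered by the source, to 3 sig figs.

563 μW

ω = 2πf = 816800 rad/s
X_L = ωL = 224 Ω
X_C = 1/(ωC) = 1180 Ω
Parallel: admittances add. Y = 1/R + 1/(jωL) + jωC
Y = (0.000465 − j0.00362) S
|Y| = 0.00365 S → |Z| = 1/|Y| = 274 Ω, ∠Z = −∠Y = 82.7°
I = V/|Z| = 4.01 mA
P = VI cos φ = 1.1 × 0.00401 × cos(82.7°) = 563 μW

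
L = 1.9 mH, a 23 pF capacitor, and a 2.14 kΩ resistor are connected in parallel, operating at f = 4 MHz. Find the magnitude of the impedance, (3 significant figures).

1380 Ω

ω = 2πf = 2.513e+07 rad/s
X_L = ωL = 47800 Ω
X_C = 1/(ωC) = 1730 Ω
Parallel: admittances add. Y = 1/R + 1/(jωL) + jωC
Y = (0.000467 + j0.000557) S
|Y| = 0.000727 S → |Z| = 1/|Y| = 1380 Ω, ∠Z = −∠Y = -50.0°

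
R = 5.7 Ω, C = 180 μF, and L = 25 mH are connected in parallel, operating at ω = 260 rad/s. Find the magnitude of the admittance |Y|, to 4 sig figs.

205.5 mS

X_L = ωL = 6.500 Ω
X_C = 1/(ωC) = 21.37 Ω
Parallel: admittances add. Y = 1/R + 1/(jωL) + jωC
Y = (0.1754 − j0.1070) S
|Y| = 0.2055 S → |Z| = 1/|Y| = 4.866 Ω, ∠Z = −∠Y = 31.39°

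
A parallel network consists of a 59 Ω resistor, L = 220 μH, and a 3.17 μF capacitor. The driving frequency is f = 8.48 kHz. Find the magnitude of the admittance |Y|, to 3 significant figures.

85.3 mS

ω = 2πf = 53280 rad/s
X_L = ωL = 11.7 Ω
X_C = 1/(ωC) = 5.92 Ω
Parallel: admittances add. Y = 1/R + 1/(jωL) + jωC
Y = (0.0169 + j0.0836) S
|Y| = 0.0853 S → |Z| = 1/|Y| = 11.7 Ω, ∠Z = −∠Y = -78.5°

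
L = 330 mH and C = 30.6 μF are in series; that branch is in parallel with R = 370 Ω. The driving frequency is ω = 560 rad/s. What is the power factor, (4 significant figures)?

X_L = ωL = 184.8 Ω
X_C = 1/(ωC) = 58.36 Ω
Branch 1: Z₁ = R = 370.0 Ω
Branch 2 (series LC): Z₂ = j(X_L − X_C) = j126.4 Ω
Parallel: Z = Z₁Z₂/(Z₁+Z₂), |Z| = 119.6 Ω, ∠Z = 71.13°
cos φ = cos(71.13°) = 0.3234

0.3234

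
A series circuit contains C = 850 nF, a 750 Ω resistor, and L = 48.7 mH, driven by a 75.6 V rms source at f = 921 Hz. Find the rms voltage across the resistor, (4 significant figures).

ω = 2πf = 5787 rad/s
X_L = ωL = 281.8 Ω
X_C = 1/(ωC) = 203.3 Ω
Net reactance X = X_L − X_C = 78.52 Ω
Z = 750.0 + j78.52 Ω
|Z| = √(750.0² + 78.52²) = 754.1 Ω
I = V/|Z| = 100.3 mA
V_R = I·|Z_R| = 0.1003 × 750.0 = 75.19 V

75.19 V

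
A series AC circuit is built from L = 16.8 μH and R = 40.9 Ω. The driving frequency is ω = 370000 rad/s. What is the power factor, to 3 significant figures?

0.989

X_L = ωL = 6.22 Ω
Z = 40.9 + j6.22 Ω
|Z| = √(40.9² + 6.22²) = 41.4 Ω
∠Z = arctan(6.22/40.9) = 8.64°
cos φ = cos(8.64°) = 0.989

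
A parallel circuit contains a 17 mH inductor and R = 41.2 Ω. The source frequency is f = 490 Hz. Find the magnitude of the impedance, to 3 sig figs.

ω = 2πf = 3079 rad/s
X_L = ωL = 52.3 Ω
Parallel: admittances add. Y = 1/R + 1/(jωL)
Y = (0.0243 − j0.0191) S
|Y| = 0.0309 S → |Z| = 1/|Y| = 32.4 Ω, ∠Z = −∠Y = 38.2°

32.4 Ω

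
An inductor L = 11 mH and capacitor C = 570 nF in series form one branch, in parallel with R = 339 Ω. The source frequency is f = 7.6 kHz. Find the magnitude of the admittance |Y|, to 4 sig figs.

3.590 mS

ω = 2πf = 47750 rad/s
X_L = ωL = 525.3 Ω
X_C = 1/(ωC) = 36.74 Ω
Branch 1: Z₁ = R = 339.0 Ω
Branch 2 (series LC): Z₂ = j(X_L − X_C) = j488.5 Ω
Parallel: Z = Z₁Z₂/(Z₁+Z₂), |Z| = 278.5 Ω, ∠Z = 34.76°
|Y| = 1/|Z| = 3.590 mS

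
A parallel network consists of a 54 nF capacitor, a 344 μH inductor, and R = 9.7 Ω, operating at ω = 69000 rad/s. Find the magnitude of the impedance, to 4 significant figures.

X_L = ωL = 23.74 Ω
X_C = 1/(ωC) = 268.4 Ω
Parallel: admittances add. Y = 1/R + 1/(jωL) + jωC
Y = (0.1031 − j0.03840) S
|Y| = 0.1100 S → |Z| = 1/|Y| = 9.090 Ω, ∠Z = −∠Y = 20.43°

9.090 Ω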